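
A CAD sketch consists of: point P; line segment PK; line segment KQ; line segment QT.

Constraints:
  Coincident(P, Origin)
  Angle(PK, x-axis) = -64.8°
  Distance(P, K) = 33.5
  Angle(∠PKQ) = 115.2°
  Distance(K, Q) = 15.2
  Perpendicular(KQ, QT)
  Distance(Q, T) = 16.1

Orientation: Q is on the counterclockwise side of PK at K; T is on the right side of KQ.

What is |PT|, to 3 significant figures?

55.0

P is at the origin; PK runs at -64.8° with length 33.5, so K = 33.5·(cos -64.8°, sin -64.8°) = (14.3, -30.3). ∠PKQ = 115.2°, so KQ runs at -64.8° + (180° − 115.2°) = 0.00° from the x-axis; with |KQ| = 15.2, Q = K + 15.2·(cos 0.00°, sin 0.00°) = (29.5, -30.3). The perpendicularity gives QT at right angles to KQ; with |QT| = 16.1 on the right of KQ, T = Q + 16.1·(0.00, -1.00) = (29.5, -46.4). Then |PT| = |T − P| = 55.0.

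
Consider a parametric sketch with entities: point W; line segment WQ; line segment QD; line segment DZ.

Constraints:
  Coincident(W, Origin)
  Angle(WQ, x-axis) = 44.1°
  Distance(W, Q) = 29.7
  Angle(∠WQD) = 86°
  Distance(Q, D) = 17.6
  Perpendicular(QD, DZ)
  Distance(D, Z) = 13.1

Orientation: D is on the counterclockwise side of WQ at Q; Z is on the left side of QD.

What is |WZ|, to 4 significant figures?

22.68

∠WQD = 86.0°, so QD runs at 44.1° + (180° − 86.0°) = 138.1° from the x-axis; with |QD| = 17.6, D = Q + 17.6·(cos 138.1°, sin 138.1°) = (8.228, 32.42). The perpendicularity gives DZ at right angles to QD; with |DZ| = 13.1 on the left of QD, Z = D + 13.1·(-0.6678, -0.7443) = (-0.5201, 22.67). Then |WZ| = |Z − W| = 22.68.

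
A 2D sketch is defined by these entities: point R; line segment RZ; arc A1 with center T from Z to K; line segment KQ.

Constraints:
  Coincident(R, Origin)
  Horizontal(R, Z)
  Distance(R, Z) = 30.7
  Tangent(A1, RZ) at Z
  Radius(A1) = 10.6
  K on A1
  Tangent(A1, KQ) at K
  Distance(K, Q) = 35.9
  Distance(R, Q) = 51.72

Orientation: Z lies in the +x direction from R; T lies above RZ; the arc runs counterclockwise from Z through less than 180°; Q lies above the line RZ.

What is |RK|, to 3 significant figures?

42.9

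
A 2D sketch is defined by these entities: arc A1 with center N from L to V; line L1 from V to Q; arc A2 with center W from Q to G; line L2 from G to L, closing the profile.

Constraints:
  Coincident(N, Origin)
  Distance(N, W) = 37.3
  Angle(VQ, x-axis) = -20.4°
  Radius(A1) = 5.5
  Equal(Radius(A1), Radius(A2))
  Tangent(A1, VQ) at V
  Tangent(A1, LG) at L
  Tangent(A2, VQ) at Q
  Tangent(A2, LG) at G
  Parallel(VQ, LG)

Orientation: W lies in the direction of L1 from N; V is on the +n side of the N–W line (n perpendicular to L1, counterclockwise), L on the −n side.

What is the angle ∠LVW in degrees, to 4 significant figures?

81.61°

N is at the origin and W lies 37.3 along u from N, so W = 37.3·u = (34.96, -13.00). Tangency of A1 to both parallel lines with radius 5.5 puts V and L at N ± 5.5·n: V = (1.917, 5.155), L = (-1.917, -5.155). Then cos ∠LVW = VL·VW / (|VL||VW|), giving 81.61°.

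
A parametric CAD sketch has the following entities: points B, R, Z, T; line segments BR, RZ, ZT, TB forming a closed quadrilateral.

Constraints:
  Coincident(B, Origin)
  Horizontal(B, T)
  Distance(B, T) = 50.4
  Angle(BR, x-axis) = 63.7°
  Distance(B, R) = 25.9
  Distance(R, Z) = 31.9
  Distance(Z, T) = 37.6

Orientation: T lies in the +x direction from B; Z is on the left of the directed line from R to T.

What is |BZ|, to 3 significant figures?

54.4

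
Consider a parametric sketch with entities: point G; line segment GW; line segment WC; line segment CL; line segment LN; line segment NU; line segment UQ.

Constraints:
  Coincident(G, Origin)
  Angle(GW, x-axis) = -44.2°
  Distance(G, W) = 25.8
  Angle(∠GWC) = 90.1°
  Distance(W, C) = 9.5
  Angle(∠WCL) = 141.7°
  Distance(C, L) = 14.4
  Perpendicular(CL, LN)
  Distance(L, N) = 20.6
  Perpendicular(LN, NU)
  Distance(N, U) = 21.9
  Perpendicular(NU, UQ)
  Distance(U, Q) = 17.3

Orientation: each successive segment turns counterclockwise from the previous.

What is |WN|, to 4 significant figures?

26.35

∠WCL = 141.7° gives CL at 84.00° from the x-axis; with |CL| = 14.4, L = (26.64, 3.133). The perpendicularity gives LN at right angles to CL, so LN runs at 174.0°; with |LN| = 20.6, N = (6.149, 5.287). Then |WN| = |N − W| = 26.35.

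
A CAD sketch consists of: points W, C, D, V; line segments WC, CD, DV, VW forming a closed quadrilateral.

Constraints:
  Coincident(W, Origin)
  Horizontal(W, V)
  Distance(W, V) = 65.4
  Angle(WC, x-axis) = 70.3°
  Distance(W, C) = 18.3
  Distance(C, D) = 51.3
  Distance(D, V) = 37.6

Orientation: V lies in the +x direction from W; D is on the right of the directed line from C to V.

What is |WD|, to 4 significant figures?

43.78

Checks: |WV| = 65.40 ✓; |WC| = 18.30 ✓; |CD| = 51.30 ✓; |DV| = 37.60 ✓.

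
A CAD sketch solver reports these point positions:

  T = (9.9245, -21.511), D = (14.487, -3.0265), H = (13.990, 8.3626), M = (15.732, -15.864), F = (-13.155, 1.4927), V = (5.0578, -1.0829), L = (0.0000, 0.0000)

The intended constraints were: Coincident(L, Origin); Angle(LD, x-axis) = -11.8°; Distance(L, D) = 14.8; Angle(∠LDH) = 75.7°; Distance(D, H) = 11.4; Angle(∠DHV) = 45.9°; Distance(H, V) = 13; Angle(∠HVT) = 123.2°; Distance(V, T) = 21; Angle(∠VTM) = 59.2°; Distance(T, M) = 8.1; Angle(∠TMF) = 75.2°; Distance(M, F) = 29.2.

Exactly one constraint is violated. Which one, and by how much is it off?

Distance(M, F) = 29.2 — off by 4.50.

L = (0.00, 0.00) ✓; LD at -11.80° ✓; |LD| = 14.80 ✓; ∠LDH = 75.70° ✓; |DH| = 11.40 ✓; ∠DHV = 45.90° ✓; |HV| = 13.00 ✓; ∠HVT = 123.2° ✓; |VT| = 21.00 ✓; ∠VTM = 59.20° ✓; |TM| = 8.100 ✓; ∠TMF = 75.20° ✓; |MF| = 33.70 ✗.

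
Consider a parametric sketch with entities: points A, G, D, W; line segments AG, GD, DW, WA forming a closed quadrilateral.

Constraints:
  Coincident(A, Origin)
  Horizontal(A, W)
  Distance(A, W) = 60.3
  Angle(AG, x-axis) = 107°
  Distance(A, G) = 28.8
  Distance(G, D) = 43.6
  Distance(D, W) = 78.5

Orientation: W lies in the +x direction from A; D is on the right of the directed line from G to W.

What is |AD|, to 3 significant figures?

22.6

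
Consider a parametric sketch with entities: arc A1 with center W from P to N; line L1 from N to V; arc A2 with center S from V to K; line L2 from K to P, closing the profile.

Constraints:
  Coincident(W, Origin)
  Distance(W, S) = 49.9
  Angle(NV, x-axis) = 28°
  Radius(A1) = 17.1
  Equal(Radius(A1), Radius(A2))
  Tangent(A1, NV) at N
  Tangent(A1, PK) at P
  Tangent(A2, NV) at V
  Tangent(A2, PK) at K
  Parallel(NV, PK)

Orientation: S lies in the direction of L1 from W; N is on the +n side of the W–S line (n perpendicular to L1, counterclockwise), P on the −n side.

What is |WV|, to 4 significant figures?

52.75

Tangency of A1 to both parallel lines with radius 17.1 puts N and P at W ± 17.1·n: N = (-8.028, 15.10), P = (8.028, -15.10). Equal radii place V and K the same way about S: V = S + 17.1·n = (36.03, 38.53), K = S − 17.1·n = (52.09, 8.328). Then |WV| = |V − W| = 52.75.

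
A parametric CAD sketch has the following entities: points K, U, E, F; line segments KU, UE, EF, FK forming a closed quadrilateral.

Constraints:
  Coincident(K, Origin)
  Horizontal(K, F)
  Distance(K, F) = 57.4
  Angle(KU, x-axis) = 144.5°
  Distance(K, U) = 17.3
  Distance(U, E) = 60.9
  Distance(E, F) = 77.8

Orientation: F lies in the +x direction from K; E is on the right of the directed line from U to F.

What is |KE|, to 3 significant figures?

49.8

Checks: |UE| = 60.90 ✓; |EF| = 77.80 ✓.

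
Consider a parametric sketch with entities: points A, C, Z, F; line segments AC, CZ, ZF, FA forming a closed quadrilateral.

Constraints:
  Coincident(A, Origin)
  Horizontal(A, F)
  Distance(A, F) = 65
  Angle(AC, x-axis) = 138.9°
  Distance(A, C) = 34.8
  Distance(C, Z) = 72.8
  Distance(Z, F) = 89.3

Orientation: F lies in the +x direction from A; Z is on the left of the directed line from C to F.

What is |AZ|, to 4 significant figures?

80.82

Checks: |CZ| = 72.80 ✓; |ZF| = 89.30 ✓.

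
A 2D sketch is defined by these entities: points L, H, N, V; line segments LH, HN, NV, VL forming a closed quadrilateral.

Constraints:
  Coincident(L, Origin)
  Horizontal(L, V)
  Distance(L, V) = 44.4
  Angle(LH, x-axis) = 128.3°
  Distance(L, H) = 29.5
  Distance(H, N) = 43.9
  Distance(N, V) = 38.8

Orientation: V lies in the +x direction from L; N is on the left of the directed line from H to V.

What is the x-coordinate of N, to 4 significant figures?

24.43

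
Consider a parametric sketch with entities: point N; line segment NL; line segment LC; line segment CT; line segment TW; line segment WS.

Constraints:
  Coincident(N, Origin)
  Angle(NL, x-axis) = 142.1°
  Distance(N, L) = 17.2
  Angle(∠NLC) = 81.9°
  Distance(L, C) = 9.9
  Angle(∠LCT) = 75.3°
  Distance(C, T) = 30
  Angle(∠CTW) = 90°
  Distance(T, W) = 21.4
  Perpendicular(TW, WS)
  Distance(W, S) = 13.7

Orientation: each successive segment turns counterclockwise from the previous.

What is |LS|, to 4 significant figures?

18.16

N is at the origin; NL runs at 142.1° with length 17.2, so L = (-13.57, 10.57). ∠NLC = 81.9° gives LC at -119.8° from the x-axis; with |LC| = 9.9, C = (-18.49, 1.975). ∠LCT = 75.3° gives CT at -15.10° from the x-axis; with |CT| = 30.0, T = (10.47, -5.840). ∠CTW = 90.0° gives TW at 74.90° from the x-axis; with |TW| = 21.4, W = (16.05, 14.82). TW ⟂ WS, so WS runs at 164.9°; with |WS| = 13.7, S = (2.820, 18.39). Then |LS| = |S − L| = 18.16.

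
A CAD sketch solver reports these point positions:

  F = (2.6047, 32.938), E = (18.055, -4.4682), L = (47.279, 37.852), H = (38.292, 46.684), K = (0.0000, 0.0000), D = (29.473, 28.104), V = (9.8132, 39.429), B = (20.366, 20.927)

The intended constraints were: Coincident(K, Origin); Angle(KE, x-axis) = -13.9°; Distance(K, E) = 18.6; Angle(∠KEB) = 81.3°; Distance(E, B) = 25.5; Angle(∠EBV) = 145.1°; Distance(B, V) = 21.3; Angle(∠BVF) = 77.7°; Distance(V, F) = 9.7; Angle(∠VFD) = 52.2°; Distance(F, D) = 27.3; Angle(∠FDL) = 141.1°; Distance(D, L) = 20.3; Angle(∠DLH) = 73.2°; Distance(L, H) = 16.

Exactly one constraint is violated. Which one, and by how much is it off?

Distance(L, H) = 16 — off by 3.40.

K = (0.00, 0.00) ✓; KE at -13.90° ✓; |KE| = 18.60 ✓; ∠KEB = 81.30° ✓; |EB| = 25.50 ✓; ∠EBV = 145.1° ✓; |BV| = 21.30 ✓; ∠BVF = 77.70° ✓; |VF| = 9.700 ✓; ∠VFD = 52.20° ✓; |FD| = 27.30 ✓; ∠FDL = 141.1° ✓; |DL| = 20.30 ✓; ∠DLH = 73.20° ✓; |LH| = 12.60 ✗.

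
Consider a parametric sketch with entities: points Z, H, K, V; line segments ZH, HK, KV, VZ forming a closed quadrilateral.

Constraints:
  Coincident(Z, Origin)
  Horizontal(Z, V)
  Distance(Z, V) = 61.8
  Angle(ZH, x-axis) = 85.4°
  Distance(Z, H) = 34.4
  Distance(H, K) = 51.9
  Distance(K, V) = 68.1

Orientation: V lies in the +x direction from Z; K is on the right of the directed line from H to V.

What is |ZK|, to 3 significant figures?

17.6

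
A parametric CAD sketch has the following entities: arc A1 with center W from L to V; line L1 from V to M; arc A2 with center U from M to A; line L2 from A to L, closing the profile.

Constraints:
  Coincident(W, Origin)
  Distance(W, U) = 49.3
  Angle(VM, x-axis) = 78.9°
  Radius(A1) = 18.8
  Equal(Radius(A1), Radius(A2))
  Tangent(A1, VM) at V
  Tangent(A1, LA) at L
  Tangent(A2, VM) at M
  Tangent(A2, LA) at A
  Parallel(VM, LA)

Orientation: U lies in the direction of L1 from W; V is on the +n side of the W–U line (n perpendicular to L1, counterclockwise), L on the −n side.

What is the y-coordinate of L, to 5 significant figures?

-3.6194

The slot axis is L1's direction at 78.9°, so u = (cos 78.9°, sin 78.9°) = (0.19252, 0.98129) and n = (−sin 78.9°, cos 78.9°) = (-0.98129, 0.19252). W is at the origin and U lies 49.3 along u from W, so U = 49.3·u = (9.4913, 48.378). Tangency of A1 to both parallel lines with radius 18.8 puts V and L at W ± 18.8·n: V = (-18.448, 3.6194), L = (18.448, -3.6194). So L.y = -3.6194.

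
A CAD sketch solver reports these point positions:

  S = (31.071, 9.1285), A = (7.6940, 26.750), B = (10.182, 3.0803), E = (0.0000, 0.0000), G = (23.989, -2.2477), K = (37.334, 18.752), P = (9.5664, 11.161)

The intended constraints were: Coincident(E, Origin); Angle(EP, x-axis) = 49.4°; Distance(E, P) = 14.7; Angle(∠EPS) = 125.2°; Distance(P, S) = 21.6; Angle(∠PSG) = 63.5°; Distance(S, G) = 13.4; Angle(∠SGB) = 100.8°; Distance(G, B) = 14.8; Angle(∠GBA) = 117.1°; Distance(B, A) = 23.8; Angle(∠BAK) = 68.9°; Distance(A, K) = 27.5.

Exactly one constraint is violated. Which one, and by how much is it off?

Distance(A, K) = 27.5 — off by 3.20.

E = (0.00, 0.00) ✓; EP at 49.40° ✓; |EP| = 14.70 ✓; ∠EPS = 125.2° ✓; |PS| = 21.60 ✓; ∠PSG = 63.50° ✓; |SG| = 13.40 ✓; ∠SGB = 100.8° ✓; |GB| = 14.80 ✓; ∠GBA = 117.1° ✓; |BA| = 23.80 ✓; ∠BAK = 68.90° ✓; |AK| = 30.70 ✗.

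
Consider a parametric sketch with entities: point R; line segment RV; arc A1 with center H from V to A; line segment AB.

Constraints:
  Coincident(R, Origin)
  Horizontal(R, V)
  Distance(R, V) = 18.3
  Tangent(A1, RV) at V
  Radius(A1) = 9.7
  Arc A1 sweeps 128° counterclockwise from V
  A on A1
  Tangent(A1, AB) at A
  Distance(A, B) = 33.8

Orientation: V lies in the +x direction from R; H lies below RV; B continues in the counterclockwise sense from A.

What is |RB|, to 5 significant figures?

52.725

On A1, V sits at bearing 90° from H; a 128° counterclockwise sweep puts A at bearing 218°, so A = H + 9.7·(cos 218°, sin 218°) = (10.656, -15.672). Since A1 is tangent to AB there, HA ⟂ AB, so AB runs along (−sin 218°, cos 218°); with |AB| = 33.8, B = (31.466, -42.307). Then |RB| = |B − R| = 52.725.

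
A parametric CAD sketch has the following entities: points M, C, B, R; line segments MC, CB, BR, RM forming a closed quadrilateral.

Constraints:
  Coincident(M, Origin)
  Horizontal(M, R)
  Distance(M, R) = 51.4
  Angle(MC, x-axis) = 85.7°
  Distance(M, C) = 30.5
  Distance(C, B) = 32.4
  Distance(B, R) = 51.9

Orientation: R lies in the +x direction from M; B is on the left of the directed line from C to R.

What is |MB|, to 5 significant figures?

55.960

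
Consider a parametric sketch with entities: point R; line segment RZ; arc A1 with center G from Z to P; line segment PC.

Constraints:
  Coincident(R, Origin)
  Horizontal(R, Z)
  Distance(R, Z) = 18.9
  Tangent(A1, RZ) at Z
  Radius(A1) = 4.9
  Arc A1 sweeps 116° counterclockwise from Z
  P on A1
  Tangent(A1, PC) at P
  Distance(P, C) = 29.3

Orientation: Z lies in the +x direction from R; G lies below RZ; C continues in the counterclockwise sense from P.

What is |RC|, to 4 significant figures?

43.15

On A1, Z sits at bearing 90° from G; a 116° counterclockwise sweep puts P at bearing 206°, so P = G + 4.9·(cos 206°, sin 206°) = (14.50, -7.048). A1 meets PC tangentially, so GP is at right angles to PC, so PC runs along (−sin 206°, cos 206°); with |PC| = 29.3, C = (27.34, -33.38). Then |RC| = |C − R| = 43.15.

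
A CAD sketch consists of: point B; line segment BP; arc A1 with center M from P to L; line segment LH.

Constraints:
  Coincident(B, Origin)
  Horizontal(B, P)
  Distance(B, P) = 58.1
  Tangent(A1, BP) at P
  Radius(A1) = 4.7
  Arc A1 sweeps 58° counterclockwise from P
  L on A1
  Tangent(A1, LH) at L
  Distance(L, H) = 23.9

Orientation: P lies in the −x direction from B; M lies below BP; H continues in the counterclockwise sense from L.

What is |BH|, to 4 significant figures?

78.06

B is at the origin; BP is horizontal with |BP| = 58.1 and P on the −x side, so P = (-58.10, 0.000). Tangency of A1 to BP means the radius MP is perpendicular to BP, so M = P + (0, -4.7) = (-58.10, -4.700). On A1, P sits at bearing 90° from M; a 58° counterclockwise sweep puts L at bearing 148°, so L = M + 4.7·(cos 148°, sin 148°) = (-62.09, -2.209). The tangent condition forces ML to be normal to LH, so LH runs along (−sin 148°, cos 148°); with |LH| = 23.9, H = (-74.75, -22.48). Then |BH| = |H − B| = 78.06.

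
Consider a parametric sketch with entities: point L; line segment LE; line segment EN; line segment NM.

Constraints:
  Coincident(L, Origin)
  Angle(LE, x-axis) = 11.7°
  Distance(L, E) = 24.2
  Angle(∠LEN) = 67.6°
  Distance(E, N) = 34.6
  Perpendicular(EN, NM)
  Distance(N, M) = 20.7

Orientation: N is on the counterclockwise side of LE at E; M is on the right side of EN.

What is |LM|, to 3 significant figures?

50.0

∠LEN = 67.6°, so EN runs at 11.7° + (180° − 67.6°) = 124° from the x-axis; with |EN| = 34.6, N = E + 34.6·(cos 124°, sin 124°) = (4.30, 33.6). EN is perpendicular to NM; with |NM| = 20.7 on the right of EN, M = N + 20.7·(0.828, 0.561) = (21.4, 45.2). Then |LM| = |M − L| = 50.0.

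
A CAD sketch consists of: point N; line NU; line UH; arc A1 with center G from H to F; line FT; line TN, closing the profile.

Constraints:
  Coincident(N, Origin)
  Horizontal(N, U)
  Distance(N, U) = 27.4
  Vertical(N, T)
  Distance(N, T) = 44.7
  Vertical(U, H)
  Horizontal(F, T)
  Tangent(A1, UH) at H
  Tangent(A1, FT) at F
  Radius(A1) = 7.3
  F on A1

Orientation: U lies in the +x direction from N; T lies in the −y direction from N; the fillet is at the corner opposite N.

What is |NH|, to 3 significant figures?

46.4

The virtual corner opposite N is at (27.4, -44.7). The tangent condition forces GH to be normal to UH and the tangent condition forces GF to be normal to FT, with radius 7.3, so the center G sits 7.3 in from both sides at G = (20.1, -37.4). That places the tangent points at H = (27.4, -37.4) on UH and F = (20.1, -44.7) on FT. Then |NH| = |H − N| = 46.4.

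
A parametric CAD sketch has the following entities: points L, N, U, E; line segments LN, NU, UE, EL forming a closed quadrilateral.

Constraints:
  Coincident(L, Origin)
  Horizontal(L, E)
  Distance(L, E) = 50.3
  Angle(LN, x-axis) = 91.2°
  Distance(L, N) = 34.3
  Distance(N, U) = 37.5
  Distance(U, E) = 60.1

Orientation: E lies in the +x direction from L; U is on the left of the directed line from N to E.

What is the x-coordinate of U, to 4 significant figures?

29.56

L is at the origin; L and E share the same y with |LE| = 50.3 and E in +x, so E = (50.3, 0). LN runs at 91.2° with |LN| = 34.3, so N = (-0.7183, 34.29). U is determined by |NU| = 37.5 and |UE| = 60.1 together: it lies at the intersection of circle(N, 37.5) and circle(E, 60.1). With |NE| = 61.47, the foot of the radical line on NE is 12.80 from N and the perpendicular offset is √(37.5² − 12.80²) = 35.25. Taking the left-of-NE solution: U = (29.56, 56.41).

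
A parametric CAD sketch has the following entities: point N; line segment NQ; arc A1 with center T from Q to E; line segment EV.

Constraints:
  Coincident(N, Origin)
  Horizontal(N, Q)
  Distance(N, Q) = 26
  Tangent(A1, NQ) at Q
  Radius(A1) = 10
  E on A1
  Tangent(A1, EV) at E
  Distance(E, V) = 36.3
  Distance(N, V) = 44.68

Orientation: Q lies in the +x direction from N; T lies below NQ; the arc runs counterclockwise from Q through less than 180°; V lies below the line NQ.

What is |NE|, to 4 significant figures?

18.09

Checks: |TE| = 10.00 ✓; ∠(TE, EV) = 90.00° ✓; |EV| = 36.30 ✓; |NV| = 44.68 ✓.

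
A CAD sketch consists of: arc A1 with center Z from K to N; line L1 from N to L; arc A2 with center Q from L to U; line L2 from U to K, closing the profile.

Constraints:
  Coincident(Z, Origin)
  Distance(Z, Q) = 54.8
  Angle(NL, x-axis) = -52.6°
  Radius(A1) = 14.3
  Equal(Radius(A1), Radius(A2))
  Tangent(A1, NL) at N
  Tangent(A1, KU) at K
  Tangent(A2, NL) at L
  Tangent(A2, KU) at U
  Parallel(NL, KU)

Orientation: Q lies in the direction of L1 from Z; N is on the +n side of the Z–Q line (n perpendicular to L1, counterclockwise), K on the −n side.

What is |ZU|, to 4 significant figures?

56.64

The slot axis is L1's direction at -52.6°, so u = (cos -52.6°, sin -52.6°) = (0.6074, -0.7944) and n = (−sin -52.6°, cos -52.6°) = (0.7944, 0.6074). Z is at the origin and Q lies 54.8 along u from Z, so Q = 54.8·u = (33.28, -43.53). Tangency of A1 to both parallel lines with radius 14.3 puts N and K at Z ± 14.3·n: N = (11.36, 8.685), K = (-11.36, -8.685). Equal radii place L and U the same way about Q: L = Q + 14.3·n = (44.64, -34.85), U = Q − 14.3·n = (21.92, -52.22). Then |ZU| = |U − Z| = 56.64.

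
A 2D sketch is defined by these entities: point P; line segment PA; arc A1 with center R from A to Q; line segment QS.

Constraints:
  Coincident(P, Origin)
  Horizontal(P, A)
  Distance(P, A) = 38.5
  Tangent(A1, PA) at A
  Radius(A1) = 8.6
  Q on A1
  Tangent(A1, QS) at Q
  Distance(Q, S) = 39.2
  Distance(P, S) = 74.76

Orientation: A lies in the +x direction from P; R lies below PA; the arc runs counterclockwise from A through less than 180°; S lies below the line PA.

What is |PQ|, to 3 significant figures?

36.3

Checks: |RQ| = 8.600 ✓; ∠(RQ, QS) = 90.00° ✓; |QS| = 39.20 ✓; |PS| = 74.76 ✓.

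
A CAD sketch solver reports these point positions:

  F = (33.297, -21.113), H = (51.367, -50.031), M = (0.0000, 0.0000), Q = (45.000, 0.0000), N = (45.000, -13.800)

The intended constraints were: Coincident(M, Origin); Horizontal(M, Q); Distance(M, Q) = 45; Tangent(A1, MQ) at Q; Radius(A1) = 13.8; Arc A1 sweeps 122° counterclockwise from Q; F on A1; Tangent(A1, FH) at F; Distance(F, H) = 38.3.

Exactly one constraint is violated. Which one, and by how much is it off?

Distance(F, H) = 38.3 — off by 4.20.

M = (0.00, 0.00) ✓; M.y = 0.00, Q.y = 0.00 ✓; |MQ| = 45.00 ✓; ∠(NQ, QM) = 90.00° ✓; |NQ| = 13.80 ✓; bearing(N→F) − bearing(N→Q) = 122.0° ✓; |NF| = 13.80 ✓; ∠(NF, FH) = 90.00° ✓; |FH| = 34.10 ✗.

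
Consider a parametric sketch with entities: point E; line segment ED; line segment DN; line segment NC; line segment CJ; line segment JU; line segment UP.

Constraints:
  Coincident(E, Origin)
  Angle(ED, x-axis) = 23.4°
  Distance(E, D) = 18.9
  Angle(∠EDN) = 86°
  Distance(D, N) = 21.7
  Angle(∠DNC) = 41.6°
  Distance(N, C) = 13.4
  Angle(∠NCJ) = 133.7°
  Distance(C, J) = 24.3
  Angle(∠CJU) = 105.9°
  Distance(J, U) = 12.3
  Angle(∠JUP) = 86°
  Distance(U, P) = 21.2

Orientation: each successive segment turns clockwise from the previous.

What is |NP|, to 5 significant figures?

17.445

E is at the origin; ED runs at 23.4° with length 18.9, so D = (17.346, 7.5061). ∠EDN = 86.0° gives DN at -70.600° from the x-axis; with |DN| = 21.7, N = (24.553, -12.962). ∠DNC = 41.6° gives NC at 151.00° from the x-axis; with |NC| = 13.4, C = (12.834, -6.4654). ∠NCJ = 133.7° gives CJ at 104.70° from the x-axis; with |CJ| = 24.3, J = (6.6672, 17.039). ∠CJU = 105.9° gives JU at 30.600° from the x-axis; with |JU| = 12.3, U = (17.254, 23.300). ∠JUP = 86.0° gives UP at -63.400° from the x-axis; with |UP| = 21.2, P = (26.747, 4.3444). Then |NP| = |P − N| = 17.445.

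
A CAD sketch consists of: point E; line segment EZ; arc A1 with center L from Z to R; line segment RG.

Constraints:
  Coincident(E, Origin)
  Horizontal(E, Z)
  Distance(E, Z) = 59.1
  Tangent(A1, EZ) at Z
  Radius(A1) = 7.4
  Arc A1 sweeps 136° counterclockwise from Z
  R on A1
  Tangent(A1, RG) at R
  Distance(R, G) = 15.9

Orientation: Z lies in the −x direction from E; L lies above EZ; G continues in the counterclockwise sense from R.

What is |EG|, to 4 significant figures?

69.58

On A1, Z sits at bearing -90° from L; a 136° counterclockwise sweep puts R at bearing 46°, so R = L + 7.4·(cos 46°, sin 46°) = (-53.96, 12.72). A1 meets RG tangentially, so LR is at right angles to RG, so RG runs along (−sin 46°, cos 46°); with |RG| = 15.9, G = (-65.40, 23.77). Then |EG| = |G − E| = 69.58.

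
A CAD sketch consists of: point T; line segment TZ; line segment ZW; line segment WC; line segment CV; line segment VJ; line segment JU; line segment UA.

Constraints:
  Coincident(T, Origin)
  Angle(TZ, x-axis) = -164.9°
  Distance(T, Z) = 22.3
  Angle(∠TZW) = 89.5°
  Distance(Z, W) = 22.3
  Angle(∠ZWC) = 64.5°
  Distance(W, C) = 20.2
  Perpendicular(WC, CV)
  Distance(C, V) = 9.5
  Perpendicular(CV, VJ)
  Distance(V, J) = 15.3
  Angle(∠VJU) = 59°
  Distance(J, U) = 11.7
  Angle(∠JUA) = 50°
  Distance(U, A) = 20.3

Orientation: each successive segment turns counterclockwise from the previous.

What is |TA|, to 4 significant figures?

14.69

∠VJU = 59.0° gives JU at -17.90° from the x-axis; with |JU| = 11.7, U = (-6.952, -20.50). ∠JUA = 50.0° gives UA at 112.1° from the x-axis; with |UA| = 20.3, A = (-14.59, -1.695). Then |TA| = |A − T| = 14.69.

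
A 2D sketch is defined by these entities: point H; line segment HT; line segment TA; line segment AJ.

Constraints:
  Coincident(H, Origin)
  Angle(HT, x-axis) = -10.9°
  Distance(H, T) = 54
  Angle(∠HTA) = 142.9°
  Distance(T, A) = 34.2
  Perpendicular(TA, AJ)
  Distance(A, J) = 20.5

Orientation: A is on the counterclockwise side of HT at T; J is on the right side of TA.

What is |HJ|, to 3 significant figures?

93.7

∠HTA = 142.9°, so TA runs at -10.9° + (180° − 142.9°) = 26.2° from the x-axis; with |TA| = 34.2, A = T + 34.2·(cos 26.2°, sin 26.2°) = (83.7, 4.89). TA ⟂ AJ; with |AJ| = 20.5 on the right of TA, J = A + 20.5·(0.442, -0.897) = (92.8, -13.5). Then |HJ| = |J − H| = 93.7.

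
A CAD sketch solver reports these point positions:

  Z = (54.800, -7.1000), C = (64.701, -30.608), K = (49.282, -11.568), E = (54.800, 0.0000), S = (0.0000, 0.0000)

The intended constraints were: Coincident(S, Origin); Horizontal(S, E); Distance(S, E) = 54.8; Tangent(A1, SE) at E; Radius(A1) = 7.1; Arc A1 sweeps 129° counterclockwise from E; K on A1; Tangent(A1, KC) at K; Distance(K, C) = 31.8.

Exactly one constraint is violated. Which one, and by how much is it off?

Distance(K, C) = 31.8 — off by 7.30.

S = (0.00, 0.00) ✓; S.y = 0.00, E.y = 0.00 ✓; |SE| = 54.80 ✓; ∠(ZE, ES) = 90.00° ✓; |ZE| = 7.100 ✓; bearing(Z→K) − bearing(Z→E) = 129.0° ✓; |ZK| = 7.100 ✓; ∠(ZK, KC) = 90.00° ✓; |KC| = 24.50 ✗.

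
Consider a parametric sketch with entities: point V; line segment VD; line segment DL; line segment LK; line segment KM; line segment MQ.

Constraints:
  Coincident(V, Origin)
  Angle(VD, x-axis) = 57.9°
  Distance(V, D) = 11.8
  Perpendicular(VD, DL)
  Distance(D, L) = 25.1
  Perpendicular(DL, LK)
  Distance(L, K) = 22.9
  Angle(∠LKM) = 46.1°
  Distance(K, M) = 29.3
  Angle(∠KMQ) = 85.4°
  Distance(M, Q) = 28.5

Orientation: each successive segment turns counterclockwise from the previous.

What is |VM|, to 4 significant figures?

10.04

DL ⟂ LK, so LK runs at -122.1°; with |LK| = 22.9, K = (-27.16, 3.935). ∠LKM = 46.1° gives KM at 11.80° from the x-axis; with |KM| = 29.3, M = (1.520, 9.927). Then |VM| = |M − V| = 10.04.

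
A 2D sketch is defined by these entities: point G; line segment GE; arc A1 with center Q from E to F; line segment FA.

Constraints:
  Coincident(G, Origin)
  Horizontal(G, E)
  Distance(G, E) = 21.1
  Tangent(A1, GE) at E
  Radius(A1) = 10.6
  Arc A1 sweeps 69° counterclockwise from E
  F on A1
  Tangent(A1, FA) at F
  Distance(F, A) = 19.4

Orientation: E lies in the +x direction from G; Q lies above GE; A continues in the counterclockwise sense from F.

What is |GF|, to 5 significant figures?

31.733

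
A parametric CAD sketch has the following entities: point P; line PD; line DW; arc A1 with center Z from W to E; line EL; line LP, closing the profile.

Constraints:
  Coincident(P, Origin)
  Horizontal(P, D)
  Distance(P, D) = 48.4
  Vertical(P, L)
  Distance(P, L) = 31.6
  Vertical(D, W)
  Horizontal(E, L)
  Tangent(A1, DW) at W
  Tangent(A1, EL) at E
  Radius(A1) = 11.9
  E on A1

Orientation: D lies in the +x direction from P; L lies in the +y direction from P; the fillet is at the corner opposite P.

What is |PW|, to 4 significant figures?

52.26

The virtual corner opposite P is at (48.40, 31.60). A1 meets DW tangentially, so ZW is at right angles to DW and since A1 is tangent to EL there, ZE ⟂ EL, with radius 11.9, so the center Z sits 11.9 in from both sides at Z = (36.50, 19.70). That places the tangent points at W = (48.40, 19.70) on DW and E = (36.50, 31.60) on EL. Then |PW| = |W − P| = 52.26.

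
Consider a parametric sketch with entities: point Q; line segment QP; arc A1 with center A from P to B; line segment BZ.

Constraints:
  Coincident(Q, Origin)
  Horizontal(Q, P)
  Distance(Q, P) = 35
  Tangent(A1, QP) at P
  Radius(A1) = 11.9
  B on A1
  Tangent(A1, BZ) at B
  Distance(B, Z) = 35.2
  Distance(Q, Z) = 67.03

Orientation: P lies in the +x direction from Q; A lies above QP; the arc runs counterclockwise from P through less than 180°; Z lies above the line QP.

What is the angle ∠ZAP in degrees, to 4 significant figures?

159.3°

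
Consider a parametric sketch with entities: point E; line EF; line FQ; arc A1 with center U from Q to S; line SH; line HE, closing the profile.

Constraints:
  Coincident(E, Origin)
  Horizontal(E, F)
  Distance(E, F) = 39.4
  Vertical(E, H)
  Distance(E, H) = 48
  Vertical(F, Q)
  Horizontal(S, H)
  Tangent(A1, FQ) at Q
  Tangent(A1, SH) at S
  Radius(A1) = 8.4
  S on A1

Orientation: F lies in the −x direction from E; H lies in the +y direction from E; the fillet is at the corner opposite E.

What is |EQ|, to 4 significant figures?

55.86

E is at the origin; EF is horizontal with |EF| = 39.4 and F on the −x side, so F = (-39.40, 0.000). E and H share the same x with |EH| = 48.0 and H on the +y side, so H = (0.000, 48.00). The virtual corner opposite E is at (-39.40, 48.00). Since A1 is tangent to FQ there, UQ ⟂ FQ and the tangent condition forces US to be normal to SH, with radius 8.4, so the center U sits 8.4 in from both sides at U = (-31.00, 39.60). That places the tangent points at Q = (-39.40, 39.60) on FQ and S = (-31.00, 48.00) on SH. Then |EQ| = |Q − E| = 55.86.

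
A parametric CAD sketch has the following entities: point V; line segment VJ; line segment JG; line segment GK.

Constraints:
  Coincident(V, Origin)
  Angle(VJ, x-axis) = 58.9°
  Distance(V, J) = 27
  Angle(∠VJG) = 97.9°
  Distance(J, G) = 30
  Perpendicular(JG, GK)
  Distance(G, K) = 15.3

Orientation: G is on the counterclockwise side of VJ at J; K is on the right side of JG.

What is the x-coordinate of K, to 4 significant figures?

0.2606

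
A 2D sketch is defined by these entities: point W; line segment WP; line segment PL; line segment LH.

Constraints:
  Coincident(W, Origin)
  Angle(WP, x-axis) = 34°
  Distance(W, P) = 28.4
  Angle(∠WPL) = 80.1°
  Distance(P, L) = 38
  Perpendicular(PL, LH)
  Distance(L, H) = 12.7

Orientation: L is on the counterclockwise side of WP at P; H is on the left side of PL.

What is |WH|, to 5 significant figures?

36.471

W is at the origin; WP runs at 34.0° with length 28.4, so P = 28.4·(cos 34.0°, sin 34.0°) = (23.545, 15.881). ∠WPL = 80.1°, so PL runs at 34.0° + (180° − 80.1°) = 133.90° from the x-axis; with |PL| = 38.0, L = P + 38.0·(cos 133.90°, sin 133.90°) = (-2.8046, 43.262). The perpendicularity gives LH at right angles to PL; with |LH| = 12.7 on the left of PL, H = L + 12.7·(-0.72055, -0.69340) = (-11.956, 34.456). Then |WH| = |H − W| = 36.471.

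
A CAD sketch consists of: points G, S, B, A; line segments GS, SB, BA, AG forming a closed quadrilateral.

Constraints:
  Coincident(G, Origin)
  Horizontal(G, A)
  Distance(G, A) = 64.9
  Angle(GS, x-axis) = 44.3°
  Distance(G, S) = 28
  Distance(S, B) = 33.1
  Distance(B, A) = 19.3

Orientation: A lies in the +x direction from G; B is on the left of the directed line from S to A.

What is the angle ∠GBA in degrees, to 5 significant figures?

112.79°

G is at the origin; G and A share the same y with |GA| = 64.9 and A in +x, so A = (64.9, 0). GS runs at 44.3° with |GS| = 28.0, so S = (20.039, 19.556). B is determined by |SB| = 33.1 and |BA| = 19.3 together: it lies at the intersection of circle(S, 33.1) and circle(A, 19.3). With |SA| = 48.938, the foot of the radical line on SA is 31.857 from S and the perpendicular offset is √(33.1² − 31.857²) = 8.9856. Taking the left-of-SA solution: B = (52.833, 15.062).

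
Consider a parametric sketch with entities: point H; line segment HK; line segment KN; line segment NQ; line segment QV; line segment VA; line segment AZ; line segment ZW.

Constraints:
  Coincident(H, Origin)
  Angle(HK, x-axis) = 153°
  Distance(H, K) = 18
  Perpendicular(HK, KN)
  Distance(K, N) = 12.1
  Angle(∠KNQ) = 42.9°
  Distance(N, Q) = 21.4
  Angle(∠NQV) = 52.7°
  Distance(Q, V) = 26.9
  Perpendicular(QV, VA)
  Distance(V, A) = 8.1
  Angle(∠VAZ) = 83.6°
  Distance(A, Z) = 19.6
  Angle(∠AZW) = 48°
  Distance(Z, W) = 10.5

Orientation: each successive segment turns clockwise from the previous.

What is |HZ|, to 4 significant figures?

11.51

H is at the origin; HK runs at 153.0° with length 18.0, so K = (-16.04, 8.172). HK is perpendicular to KN, so KN runs at 63.00°; with |KN| = 12.1, N = (-10.54, 18.95). ∠KNQ = 42.9° gives NQ at -74.10° from the x-axis; with |NQ| = 21.4, Q = (-4.682, -1.628). ∠NQV = 52.7° gives QV at 158.6° from the x-axis; with |QV| = 26.9, V = (-29.73, 8.187). QV is perpendicular to VA, so VA runs at 68.60°; with |VA| = 8.1, A = (-26.77, 15.73). ∠VAZ = 83.6° gives AZ at -27.80° from the x-axis; with |AZ| = 19.6, Z = (-9.434, 6.587). Then |HZ| = |Z − H| = 11.51.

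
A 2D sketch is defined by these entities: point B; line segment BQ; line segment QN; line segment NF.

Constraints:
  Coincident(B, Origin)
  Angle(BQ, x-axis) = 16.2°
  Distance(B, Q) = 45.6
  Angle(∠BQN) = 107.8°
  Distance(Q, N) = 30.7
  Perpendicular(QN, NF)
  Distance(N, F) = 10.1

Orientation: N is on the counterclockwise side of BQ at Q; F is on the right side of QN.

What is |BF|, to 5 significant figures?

69.691

B is at the origin; BQ runs at 16.2° with length 45.6, so Q = 45.6·(cos 16.2°, sin 16.2°) = (43.789, 12.722). ∠BQN = 107.8°, so QN runs at 16.2° + (180° − 107.8°) = 88.400° from the x-axis; with |QN| = 30.7, N = Q + 30.7·(cos 88.400°, sin 88.400°) = (44.647, 43.410). The perpendicularity gives NF at right angles to QN; with |NF| = 10.1 on the right of QN, F = N + 10.1·(0.99961, -0.027922) = (54.743, 43.128). Then |BF| = |F − B| = 69.691.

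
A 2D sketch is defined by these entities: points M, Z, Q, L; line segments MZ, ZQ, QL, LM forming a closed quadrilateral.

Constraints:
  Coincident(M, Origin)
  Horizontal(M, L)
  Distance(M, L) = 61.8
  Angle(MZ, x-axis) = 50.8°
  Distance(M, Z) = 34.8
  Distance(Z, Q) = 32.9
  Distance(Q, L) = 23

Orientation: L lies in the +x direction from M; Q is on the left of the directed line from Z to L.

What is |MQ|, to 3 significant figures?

58.7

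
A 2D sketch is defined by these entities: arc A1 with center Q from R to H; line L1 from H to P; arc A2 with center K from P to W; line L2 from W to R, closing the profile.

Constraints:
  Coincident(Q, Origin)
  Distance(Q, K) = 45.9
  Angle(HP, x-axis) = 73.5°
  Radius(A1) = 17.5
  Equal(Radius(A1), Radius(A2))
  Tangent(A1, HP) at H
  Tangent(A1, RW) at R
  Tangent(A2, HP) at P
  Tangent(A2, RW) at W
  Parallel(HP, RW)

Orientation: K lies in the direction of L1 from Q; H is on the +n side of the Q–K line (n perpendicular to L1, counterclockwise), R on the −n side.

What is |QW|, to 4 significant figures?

49.12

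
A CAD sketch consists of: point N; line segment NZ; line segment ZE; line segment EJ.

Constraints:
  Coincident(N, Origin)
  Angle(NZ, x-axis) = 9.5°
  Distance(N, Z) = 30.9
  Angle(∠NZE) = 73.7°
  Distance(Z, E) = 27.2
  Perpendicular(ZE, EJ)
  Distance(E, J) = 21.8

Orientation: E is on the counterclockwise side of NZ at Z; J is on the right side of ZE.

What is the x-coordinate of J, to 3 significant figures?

38.3

N is at the origin; NZ runs at 9.5° with length 30.9, so Z = 30.9·(cos 9.5°, sin 9.5°) = (30.5, 5.10). ∠NZE = 73.7°, so ZE runs at 9.5° + (180° − 73.7°) = 116° from the x-axis; with |ZE| = 27.2, E = Z + 27.2·(cos 116°, sin 116°) = (18.6, 29.6). The perpendicularity gives EJ at right angles to ZE; with |EJ| = 21.8 on the right of ZE, J = E + 21.8·(0.900, 0.435) = (38.3, 39.1). So J.x = 38.3.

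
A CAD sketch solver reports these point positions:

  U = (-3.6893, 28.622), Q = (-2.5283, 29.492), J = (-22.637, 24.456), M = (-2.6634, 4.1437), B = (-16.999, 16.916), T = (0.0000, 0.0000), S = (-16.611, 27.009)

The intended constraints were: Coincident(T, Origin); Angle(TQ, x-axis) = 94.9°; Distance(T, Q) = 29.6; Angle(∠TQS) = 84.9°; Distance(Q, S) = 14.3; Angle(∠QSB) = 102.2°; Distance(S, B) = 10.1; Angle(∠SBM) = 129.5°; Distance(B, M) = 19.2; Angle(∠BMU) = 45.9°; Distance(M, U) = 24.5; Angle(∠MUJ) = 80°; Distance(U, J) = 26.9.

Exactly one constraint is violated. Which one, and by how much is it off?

Distance(U, J) = 26.9 — off by 7.50.

T = (0.00, 0.00) ✓; TQ at 94.90° ✓; |TQ| = 29.60 ✓; ∠TQS = 84.90° ✓; |QS| = 14.30 ✓; ∠QSB = 102.2° ✓; |SB| = 10.10 ✓; ∠SBM = 129.5° ✓; |BM| = 19.20 ✓; ∠BMU = 45.90° ✓; |MU| = 24.50 ✓; ∠MUJ = 80.00° ✓; |UJ| = 19.40 ✗.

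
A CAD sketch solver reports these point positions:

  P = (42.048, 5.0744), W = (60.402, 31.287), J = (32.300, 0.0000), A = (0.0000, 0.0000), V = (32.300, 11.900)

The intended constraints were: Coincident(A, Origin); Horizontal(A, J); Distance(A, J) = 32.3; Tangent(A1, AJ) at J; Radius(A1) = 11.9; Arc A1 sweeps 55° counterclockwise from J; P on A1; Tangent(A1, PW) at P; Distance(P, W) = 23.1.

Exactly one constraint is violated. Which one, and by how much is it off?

Distance(P, W) = 23.1 — off by 8.90.

A = (0.00, 0.00) ✓; A.y = 0.00, J.y = 0.00 ✓; |AJ| = 32.30 ✓; ∠(VJ, JA) = 90.00° ✓; |VJ| = 11.90 ✓; bearing(V→P) − bearing(V→J) = 55.00° ✓; |VP| = 11.90 ✓; ∠(VP, PW) = 90.00° ✓; |PW| = 32.00 ✗.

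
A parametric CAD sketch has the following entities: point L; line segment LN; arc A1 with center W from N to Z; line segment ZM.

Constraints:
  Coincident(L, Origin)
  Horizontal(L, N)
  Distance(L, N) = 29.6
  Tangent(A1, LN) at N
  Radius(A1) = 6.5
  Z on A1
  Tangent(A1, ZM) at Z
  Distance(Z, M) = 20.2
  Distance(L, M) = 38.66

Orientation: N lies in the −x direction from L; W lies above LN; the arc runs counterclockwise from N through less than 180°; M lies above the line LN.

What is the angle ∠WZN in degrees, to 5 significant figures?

39.465°

L is at the origin; LN is horizontal with |LN| = 29.6 and N on the −x side, so N = (-29.600, 0.0000). A1 meets LN tangentially, so WN is at right angles to LN, so W = N + (0, 6.5) = (-29.600, 6.5000). Since WZ ⟂ ZM (tangency), |WM| = √(6.5² + 20.2²) = 21.220 regardless of where Z sits on A1. So M lies on both circle(L, 38.66) and circle(W, 21.220); the above-LN intersection is M = (-27.099, 27.572). Z is the foot of the tangent from M: Z = (-23.221, 7.7480).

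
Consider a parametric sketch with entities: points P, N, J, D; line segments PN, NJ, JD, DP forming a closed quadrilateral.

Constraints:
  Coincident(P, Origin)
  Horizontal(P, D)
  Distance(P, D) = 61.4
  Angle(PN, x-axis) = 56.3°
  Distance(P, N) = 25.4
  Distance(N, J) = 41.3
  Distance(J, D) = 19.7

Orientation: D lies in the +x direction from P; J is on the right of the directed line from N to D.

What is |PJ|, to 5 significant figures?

44.116

Checks: |NJ| = 41.30 ✓; |JD| = 19.70 ✓.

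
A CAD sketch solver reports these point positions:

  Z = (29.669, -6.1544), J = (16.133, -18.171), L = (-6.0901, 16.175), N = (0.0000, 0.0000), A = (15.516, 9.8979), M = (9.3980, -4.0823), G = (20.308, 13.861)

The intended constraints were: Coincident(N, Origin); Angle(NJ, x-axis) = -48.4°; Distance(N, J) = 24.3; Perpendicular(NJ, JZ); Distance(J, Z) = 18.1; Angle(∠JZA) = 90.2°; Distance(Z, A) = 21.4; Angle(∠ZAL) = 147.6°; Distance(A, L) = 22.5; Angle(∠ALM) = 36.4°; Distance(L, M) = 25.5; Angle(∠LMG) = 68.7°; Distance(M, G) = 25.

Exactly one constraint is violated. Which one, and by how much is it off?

Distance(M, G) = 25 — off by 4.00.

N = (0.00, 0.00) ✓; NJ at -48.40° ✓; |NJ| = 24.30 ✓; ∠(NJ, JZ) = 90.00° ✓; |JZ| = 18.10 ✓; ∠JZA = 90.20° ✓; |ZA| = 21.40 ✓; ∠ZAL = 147.6° ✓; |AL| = 22.50 ✓; ∠ALM = 36.40° ✓; |LM| = 25.50 ✓; ∠LMG = 68.70° ✓; |MG| = 21.00 ✗.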